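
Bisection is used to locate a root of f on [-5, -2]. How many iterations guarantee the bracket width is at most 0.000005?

20

Width after n steps is 3/2^n. Need 2^n ≥ 3/0.000005 = 600000.
2^19 = 524288 < 600000 ≤ 2^20 = 1048576, so n = 20.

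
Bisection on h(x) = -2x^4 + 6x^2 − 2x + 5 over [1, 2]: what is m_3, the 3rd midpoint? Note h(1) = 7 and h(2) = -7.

m = 1.5, h(m) = 5.375 (+); new bracket [1.5, 2]
m = 1.75, h(m) = 1.117188 (+); new bracket [1.75, 2]
m = 1.875, h(m) = -2.375488 (−); new bracket [1.75, 1.875]

1.875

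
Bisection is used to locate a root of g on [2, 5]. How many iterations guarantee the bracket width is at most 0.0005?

13

Width after n steps is 3/2^n. Need 2^n ≥ 3/0.0005 = 6000.
2^12 = 4096 < 6000 ≤ 2^13 = 8192, so n = 13.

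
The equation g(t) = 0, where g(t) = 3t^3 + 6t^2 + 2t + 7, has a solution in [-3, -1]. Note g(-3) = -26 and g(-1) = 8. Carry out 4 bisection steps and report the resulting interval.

[-2.25, -2.125]

g(-2) = 3 > 0, so the root lies in [-3, -2]
g(-2.5) = -7.375 < 0, so the root lies in [-2.5, -2]
g(-2.25) = -1.296875 < 0, so the root lies in [-2.25, -2]
g(-2.125) = 1.0566 > 0, so the root lies in [-2.25, -2.125]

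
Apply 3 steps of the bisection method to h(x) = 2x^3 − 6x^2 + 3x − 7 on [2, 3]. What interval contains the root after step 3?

x = 2.5 gives h = -5.75, negative; keep [2.5, 3]
x = 2.75 gives h = -2.53125, negative; keep [2.75, 3]
x = 2.875 gives h = -0.441406, negative; keep [2.875, 3]

[2.875, 3]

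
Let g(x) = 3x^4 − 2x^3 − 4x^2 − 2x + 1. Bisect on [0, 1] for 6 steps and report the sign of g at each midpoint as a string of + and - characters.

midpoint 0.5: g = -1.0625 < 0 → [0, 0.5]
midpoint 0.25: g = 0.230469 > 0 → [0.25, 0.5]
midpoint 0.375: g = -0.358643 < 0 → [0.25, 0.375]
midpoint 0.3125: g = -0.048 < 0 → [0.25, 0.3125]
midpoint 0.28125: g = 0.0954 > 0 → [0.28125, 0.3125]
midpoint 0.296875: g = 0.0247 > 0 → [0.296875, 0.3125]

-+--++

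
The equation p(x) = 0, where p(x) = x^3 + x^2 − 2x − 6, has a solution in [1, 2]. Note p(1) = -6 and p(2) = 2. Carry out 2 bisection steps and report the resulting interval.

[1.75, 2]

m = 1.5, p(m) = -3.375 (−); new bracket [1.5, 2]
m = 1.75, p(m) = -1.078125 (−); new bracket [1.75, 2]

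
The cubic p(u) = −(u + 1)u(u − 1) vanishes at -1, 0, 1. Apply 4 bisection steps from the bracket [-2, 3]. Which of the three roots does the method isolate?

p(0.5) = 0.375 > 0, so the root lies in [0.5, 3]
p(1.75) = -3.609375 < 0, so the root lies in [0.5, 1.75]
p(1.125) = -0.298828 < 0, so the root lies in [0.5, 1.125]
p(0.8125) = 0.2761 > 0, so the root lies in [0.8125, 1.125]

1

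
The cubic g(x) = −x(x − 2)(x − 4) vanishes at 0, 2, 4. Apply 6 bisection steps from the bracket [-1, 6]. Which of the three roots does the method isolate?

m = 2.5, g(m) = 1.875 (+); new bracket [2.5, 6]
m = 4.25, g(m) = -2.390625 (−); new bracket [2.5, 4.25]
m = 3.375, g(m) = 2.900391 (+); new bracket [3.375, 4.25]
m = 3.8125, g(m) = 1.2957 (+); new bracket [3.8125, 4.25]
m = 4.03125, g(m) = -0.2559 (−); new bracket [3.8125, 4.03125]
m = 3.921875, g(m) = 0.5889 (+); new bracket [3.921875, 4.03125]

4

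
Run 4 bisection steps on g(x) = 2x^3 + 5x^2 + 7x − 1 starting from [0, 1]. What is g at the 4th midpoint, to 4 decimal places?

0.5015

g(0.5) = 4 > 0, so the root lies in [0, 0.5]
g(0.25) = 1.09375 > 0, so the root lies in [0, 0.25]
g(0.125) = -0.042969 < 0, so the root lies in [0.125, 0.25]
g(0.1875) = 0.5015 > 0, so the root lies in [0.125, 0.1875]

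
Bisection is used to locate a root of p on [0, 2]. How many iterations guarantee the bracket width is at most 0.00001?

18

Width after n steps is 2/2^n. Need 2^n ≥ 2/0.00001 = 200000.
2^17 = 131072 < 200000 ≤ 2^18 = 262144, so n = 18.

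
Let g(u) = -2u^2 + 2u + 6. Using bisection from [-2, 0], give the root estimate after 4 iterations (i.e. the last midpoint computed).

u = -1 gives g = 2, positive; keep [-2, -1]
u = -1.5 gives g = -1.5, negative; keep [-1.5, -1]
u = -1.25 gives g = 0.375, positive; keep [-1.5, -1.25]
u = -1.375 gives g = -0.5312, negative; keep [-1.375, -1.25]

-1.375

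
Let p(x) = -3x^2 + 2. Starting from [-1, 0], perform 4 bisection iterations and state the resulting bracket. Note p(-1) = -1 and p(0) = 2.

midpoint -0.5: p = 1.25 > 0 → [-1, -0.5]
midpoint -0.75: p = 0.3125 > 0 → [-1, -0.75]
midpoint -0.875: p = -0.296875 < 0 → [-0.875, -0.75]
midpoint -0.8125: p = 0.0195 > 0 → [-0.875, -0.8125]

[-0.875, -0.8125]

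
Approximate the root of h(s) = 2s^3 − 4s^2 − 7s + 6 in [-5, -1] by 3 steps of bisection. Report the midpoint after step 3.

s = -3 gives h = -63, negative; keep [-3, -1]
s = -2 gives h = -12, negative; keep [-2, -1]
s = -1.5 gives h = 0.75, positive; keep [-2, -1.5]

-1.5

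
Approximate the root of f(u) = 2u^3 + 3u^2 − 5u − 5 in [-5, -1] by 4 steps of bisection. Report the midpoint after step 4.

m = -3, f(m) = -17 (−); new bracket [-3, -1]
m = -2, f(m) = 1 (+); new bracket [-3, -2]
m = -2.5, f(m) = -5 (−); new bracket [-2.5, -2]
m = -2.25, f(m) = -1.3438 (−); new bracket [-2.25, -2]

-2.25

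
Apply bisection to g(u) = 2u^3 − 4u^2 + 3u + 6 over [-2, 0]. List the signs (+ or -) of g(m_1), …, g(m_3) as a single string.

-++

g(-1) = -3 < 0, so the root lies in [-1, 0]
g(-0.5) = 3.25 > 0, so the root lies in [-1, -0.5]
g(-0.75) = 0.65625 > 0, so the root lies in [-1, -0.75]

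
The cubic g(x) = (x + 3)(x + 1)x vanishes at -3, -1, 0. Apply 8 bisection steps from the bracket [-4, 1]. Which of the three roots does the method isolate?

g(-1.5) = 1.125 > 0, so the root lies in [-4, -1.5]
g(-2.75) = 1.203125 > 0, so the root lies in [-4, -2.75]
g(-3.375) = -3.005859 < 0, so the root lies in [-3.375, -2.75]
g(-3.0625) = -0.3948 < 0, so the root lies in [-3.0625, -2.75]
g(-2.90625) = 0.5194 > 0, so the root lies in [-3.0625, -2.90625]
g(-2.984375) = 0.0925 > 0, so the root lies in [-3.0625, -2.984375]
g(-3.0234375) = -0.1434 < 0, so the root lies in [-3.0234375, -2.984375]
g(-3.00390625) = -0.0235 < 0, so the root lies in [-3.00390625, -2.984375]

-3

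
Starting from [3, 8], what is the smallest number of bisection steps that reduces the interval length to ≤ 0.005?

Width after n steps is 5/2^n. Need 2^n ≥ 5/0.005 = 1000.
2^9 = 512 < 1000 ≤ 2^10 = 1024, so n = 10.

10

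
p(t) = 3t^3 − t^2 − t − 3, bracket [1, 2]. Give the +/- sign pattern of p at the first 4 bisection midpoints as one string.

++--

m = 1.5, p(m) = 3.375 (+); new bracket [1, 1.5]
m = 1.25, p(m) = 0.046875 (+); new bracket [1, 1.25]
m = 1.125, p(m) = -1.119141 (−); new bracket [1.125, 1.25]
m = 1.1875, p(m) = -0.574 (−); new bracket [1.1875, 1.25]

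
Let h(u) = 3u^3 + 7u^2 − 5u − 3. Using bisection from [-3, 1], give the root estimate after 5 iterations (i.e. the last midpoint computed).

-2.875

m = -1, h(m) = 6 (+); new bracket [-3, -1]
m = -2, h(m) = 11 (+); new bracket [-3, -2]
m = -2.5, h(m) = 6.375 (+); new bracket [-3, -2.5]
m = -2.75, h(m) = 1.2969 (+); new bracket [-3, -2.75]
m = -2.875, h(m) = -2.0566 (−); new bracket [-2.875, -2.75]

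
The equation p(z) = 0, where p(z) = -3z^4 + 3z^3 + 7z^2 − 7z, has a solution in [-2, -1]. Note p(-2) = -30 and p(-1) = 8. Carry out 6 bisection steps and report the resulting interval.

[-1.53125, -1.515625]

z = -1.5 gives p = 0.9375, positive; keep [-2, -1.5]
z = -1.75 gives p = -10.527344, negative; keep [-1.75, -1.5]
z = -1.625 gives p = -3.932373, negative; keep [-1.625, -1.5]
z = -1.5625 gives p = -1.2981, negative; keep [-1.5625, -1.5]
z = -1.53125 gives p = -0.1325, negative; keep [-1.53125, -1.5]
z = -1.515625 gives p = 0.4142, positive; keep [-1.53125, -1.515625]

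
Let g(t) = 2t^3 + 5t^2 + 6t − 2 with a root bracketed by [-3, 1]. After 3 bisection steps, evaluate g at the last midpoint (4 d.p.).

2.5000

t = -1 gives g = -5, negative; keep [-1, 1]
t = 0 gives g = -2, negative; keep [0, 1]
t = 0.5 gives g = 2.5, positive; keep [0, 0.5]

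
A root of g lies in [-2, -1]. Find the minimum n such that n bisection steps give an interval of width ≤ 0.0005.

11

Width after n steps is 1/2^n. Need 2^n ≥ 1/0.0005 = 2000.
2^10 = 1024 < 2000 ≤ 2^11 = 2048, so n = 11.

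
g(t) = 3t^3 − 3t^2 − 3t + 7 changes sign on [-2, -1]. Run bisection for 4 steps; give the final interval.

t = -1.5 gives g = -5.375, negative; keep [-1.5, -1]
t = -1.25 gives g = 0.203125, positive; keep [-1.5, -1.25]
t = -1.375 gives g = -2.345703, negative; keep [-1.375, -1.25]
t = -1.3125 gives g = -1.0134, negative; keep [-1.3125, -1.25]

[-1.3125, -1.25]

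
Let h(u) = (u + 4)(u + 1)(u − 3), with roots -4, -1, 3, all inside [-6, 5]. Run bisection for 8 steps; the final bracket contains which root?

3

h(-0.5) = -6.125 < 0, so the root lies in [-0.5, 5]
h(2.25) = -15.234375 < 0, so the root lies in [2.25, 5]
h(3.625) = 22.041016 > 0, so the root lies in [2.25, 3.625]
h(2.9375) = -1.7073 < 0, so the root lies in [2.9375, 3.625]
h(3.28125) = 8.7674 > 0, so the root lies in [2.9375, 3.28125]
h(3.109375) = 3.1954 > 0, so the root lies in [2.9375, 3.109375]
h(3.0234375) = 0.6623 > 0, so the root lies in [2.9375, 3.0234375]
h(2.98046875) = -0.5427 < 0, so the root lies in [2.98046875, 3.0234375]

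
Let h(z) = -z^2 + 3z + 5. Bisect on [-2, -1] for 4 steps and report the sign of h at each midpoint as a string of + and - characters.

h(-1.5) = -1.75 < 0, so the root lies in [-1.5, -1]
h(-1.25) = -0.3125 < 0, so the root lies in [-1.25, -1]
h(-1.125) = 0.359375 > 0, so the root lies in [-1.25, -1.125]
h(-1.1875) = 0.0273 > 0, so the root lies in [-1.25, -1.1875]

--++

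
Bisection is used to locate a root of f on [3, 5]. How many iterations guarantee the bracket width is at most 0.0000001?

25

Width after n steps is 2/2^n. Need 2^n ≥ 2/0.0000001 = 20000000.
2^24 = 16777216 < 20000000 ≤ 2^25 = 33554432, so n = 25.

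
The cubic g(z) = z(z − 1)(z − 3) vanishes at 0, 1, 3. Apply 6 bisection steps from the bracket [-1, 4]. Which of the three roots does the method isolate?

3

midpoint 1.5: g = -1.125 < 0 → [1.5, 4]
midpoint 2.75: g = -1.203125 < 0 → [2.75, 4]
midpoint 3.375: g = 3.005859 > 0 → [2.75, 3.375]
midpoint 3.0625: g = 0.3948 > 0 → [2.75, 3.0625]
midpoint 2.90625: g = -0.5194 < 0 → [2.90625, 3.0625]
midpoint 2.984375: g = -0.0925 < 0 → [2.984375, 3.0625]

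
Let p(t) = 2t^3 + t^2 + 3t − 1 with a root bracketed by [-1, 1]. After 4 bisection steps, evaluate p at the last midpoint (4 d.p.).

midpoint 0: p = -1 < 0 → [0, 1]
midpoint 0.5: p = 1 > 0 → [0, 0.5]
midpoint 0.25: p = -0.15625 < 0 → [0.25, 0.5]
midpoint 0.375: p = 0.3711 > 0 → [0.25, 0.375]

0.3711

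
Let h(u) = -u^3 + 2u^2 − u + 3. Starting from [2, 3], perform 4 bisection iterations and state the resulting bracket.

[2.125, 2.1875]

h(2.5) = -2.625 < 0, so the root lies in [2, 2.5]
h(2.25) = -0.515625 < 0, so the root lies in [2, 2.25]
h(2.125) = 0.310547 > 0, so the root lies in [2.125, 2.25]
h(2.1875) = -0.0847 < 0, so the root lies in [2.125, 2.1875]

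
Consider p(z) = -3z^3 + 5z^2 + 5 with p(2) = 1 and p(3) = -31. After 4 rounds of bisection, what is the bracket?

m = 2.5, p(m) = -10.625 (−); new bracket [2, 2.5]
m = 2.25, p(m) = -3.859375 (−); new bracket [2, 2.25]
m = 2.125, p(m) = -1.208984 (−); new bracket [2, 2.125]
m = 2.0625, p(m) = -0.0515 (−); new bracket [2, 2.0625]

[2, 2.0625]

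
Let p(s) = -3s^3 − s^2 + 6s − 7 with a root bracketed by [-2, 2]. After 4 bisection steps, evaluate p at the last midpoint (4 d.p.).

midpoint 0: p = -7 < 0 → [-2, 0]
midpoint -1: p = -11 < 0 → [-2, -1]
midpoint -1.5: p = -8.125 < 0 → [-2, -1.5]
midpoint -1.75: p = -4.4844 < 0 → [-2, -1.75]

-4.4844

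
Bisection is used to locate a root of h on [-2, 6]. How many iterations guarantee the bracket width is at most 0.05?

8

Width after n steps is 8/2^n. Need 2^n ≥ 8/0.05 = 160.
2^7 = 128 < 160 ≤ 2^8 = 256, so n = 8.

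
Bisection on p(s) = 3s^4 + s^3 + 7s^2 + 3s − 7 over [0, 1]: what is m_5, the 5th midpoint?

0.71875

midpoint 0.5: p = -3.4375 < 0 → [0.5, 1]
midpoint 0.75: p = 0.558594 > 0 → [0.5, 0.75]
midpoint 0.625: p = -1.688721 < 0 → [0.625, 0.75]
midpoint 0.6875: p = -0.6337 < 0 → [0.6875, 0.75]
midpoint 0.71875: p = -0.0556 < 0 → [0.71875, 0.75]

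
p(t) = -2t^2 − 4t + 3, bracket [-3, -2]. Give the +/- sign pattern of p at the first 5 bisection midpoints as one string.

t = -2.5 gives p = 0.5, positive; keep [-3, -2.5]
t = -2.75 gives p = -1.125, negative; keep [-2.75, -2.5]
t = -2.625 gives p = -0.28125, negative; keep [-2.625, -2.5]
t = -2.5625 gives p = 0.1172, positive; keep [-2.625, -2.5625]
t = -2.59375 gives p = -0.0801, negative; keep [-2.59375, -2.5625]

+--+-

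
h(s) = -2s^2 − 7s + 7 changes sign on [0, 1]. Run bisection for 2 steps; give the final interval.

midpoint 0.5: h = 3 > 0 → [0.5, 1]
midpoint 0.75: h = 0.625 > 0 → [0.75, 1]

[0.75, 1]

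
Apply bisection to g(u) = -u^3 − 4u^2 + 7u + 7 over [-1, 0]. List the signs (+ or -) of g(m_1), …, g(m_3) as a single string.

+-+

midpoint -0.5: g = 2.625 > 0 → [-1, -0.5]
midpoint -0.75: g = -0.078125 < 0 → [-0.75, -0.5]
midpoint -0.625: g = 1.306641 > 0 → [-0.75, -0.625]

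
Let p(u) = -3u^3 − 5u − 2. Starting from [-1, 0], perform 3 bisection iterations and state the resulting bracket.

[-0.375, -0.25]

p(-0.5) = 0.875 > 0, so the root lies in [-0.5, 0]
p(-0.25) = -0.703125 < 0, so the root lies in [-0.5, -0.25]
p(-0.375) = 0.033203 > 0, so the root lies in [-0.375, -0.25]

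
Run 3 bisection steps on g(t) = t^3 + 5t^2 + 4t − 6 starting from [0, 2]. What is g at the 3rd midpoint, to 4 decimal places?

0.2344

m = 1, g(m) = 4 (+); new bracket [0, 1]
m = 0.5, g(m) = -2.625 (−); new bracket [0.5, 1]
m = 0.75, g(m) = 0.234375 (+); new bracket [0.5, 0.75]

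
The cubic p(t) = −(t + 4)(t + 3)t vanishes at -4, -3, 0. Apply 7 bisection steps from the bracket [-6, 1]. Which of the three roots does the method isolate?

midpoint -2.5: p = 1.875 > 0 → [-2.5, 1]
midpoint -0.75: p = 5.484375 > 0 → [-0.75, 1]
midpoint 0.125: p = -1.611328 < 0 → [-0.75, 0.125]
midpoint -0.3125: p = 3.0969 > 0 → [-0.3125, 0.125]
midpoint -0.09375: p = 1.0643 > 0 → [-0.09375, 0.125]
midpoint 0.015625: p = -0.1892 < 0 → [-0.09375, 0.015625]
midpoint -0.0390625: p = 0.4581 > 0 → [-0.0390625, 0.015625]

0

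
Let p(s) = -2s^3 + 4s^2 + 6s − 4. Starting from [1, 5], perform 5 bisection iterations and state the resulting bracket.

p(3) = -4 < 0, so the root lies in [1, 3]
p(2) = 8 > 0, so the root lies in [2, 3]
p(2.5) = 4.75 > 0, so the root lies in [2.5, 3]
p(2.75) = 1.1562 > 0, so the root lies in [2.75, 3]
p(2.875) = -1.2148 < 0, so the root lies in [2.75, 2.875]

[2.75, 2.875]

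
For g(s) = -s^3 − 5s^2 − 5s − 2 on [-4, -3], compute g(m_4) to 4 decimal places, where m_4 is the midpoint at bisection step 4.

-0.1980

s = -3.5 gives g = -2.875, negative; keep [-4, -3.5]
s = -3.75 gives g = -0.828125, negative; keep [-4, -3.75]
s = -3.875 gives g = 0.482422, positive; keep [-3.875, -3.75]
s = -3.8125 gives g = -0.198, negative; keep [-3.875, -3.8125]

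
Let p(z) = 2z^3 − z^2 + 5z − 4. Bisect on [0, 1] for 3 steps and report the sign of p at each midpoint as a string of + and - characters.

p(0.5) = -1.5 < 0, so the root lies in [0.5, 1]
p(0.75) = 0.03125 > 0, so the root lies in [0.5, 0.75]
p(0.625) = -0.777344 < 0, so the root lies in [0.625, 0.75]

-+-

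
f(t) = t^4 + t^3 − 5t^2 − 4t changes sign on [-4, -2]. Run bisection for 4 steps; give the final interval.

[-2.5, -2.375]

midpoint -3: f = 21 > 0 → [-3, -2]
midpoint -2.5: f = 2.1875 > 0 → [-2.5, -2]
midpoint -2.25: f = -2.074219 < 0 → [-2.5, -2.25]
midpoint -2.375: f = -0.283 < 0 → [-2.5, -2.375]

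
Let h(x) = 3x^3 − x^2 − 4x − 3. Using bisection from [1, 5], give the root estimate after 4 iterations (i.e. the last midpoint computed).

midpoint 3: h = 57 > 0 → [1, 3]
midpoint 2: h = 9 > 0 → [1, 2]
midpoint 1.5: h = -1.125 < 0 → [1.5, 2]
midpoint 1.75: h = 3.0156 > 0 → [1.5, 1.75]

1.75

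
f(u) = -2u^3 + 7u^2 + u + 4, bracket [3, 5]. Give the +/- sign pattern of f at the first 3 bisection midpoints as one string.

u = 4 gives f = -8, negative; keep [3, 4]
u = 3.5 gives f = 7.5, positive; keep [3.5, 4]
u = 3.75 gives f = 0.71875, positive; keep [3.75, 4]

-++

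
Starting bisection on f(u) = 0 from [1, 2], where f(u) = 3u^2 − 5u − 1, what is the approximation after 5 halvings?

1.84375

u = 1.5 gives f = -1.75, negative; keep [1.5, 2]
u = 1.75 gives f = -0.5625, negative; keep [1.75, 2]
u = 1.875 gives f = 0.171875, positive; keep [1.75, 1.875]
u = 1.8125 gives f = -0.207, negative; keep [1.8125, 1.875]
u = 1.84375 gives f = -0.0205, negative; keep [1.84375, 1.875]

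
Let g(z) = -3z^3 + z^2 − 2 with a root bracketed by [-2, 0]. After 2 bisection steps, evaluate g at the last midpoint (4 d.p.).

midpoint -1: g = 2 > 0 → [-1, 0]
midpoint -0.5: g = -1.375 < 0 → [-1, -0.5]

-1.3750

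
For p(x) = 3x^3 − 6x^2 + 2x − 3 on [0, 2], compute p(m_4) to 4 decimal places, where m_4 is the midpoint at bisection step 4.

p(1) = -4 < 0, so the root lies in [1, 2]
p(1.5) = -3.375 < 0, so the root lies in [1.5, 2]
p(1.75) = -1.796875 < 0, so the root lies in [1.75, 2]
p(1.875) = -0.5684 < 0, so the root lies in [1.875, 2]

-0.5684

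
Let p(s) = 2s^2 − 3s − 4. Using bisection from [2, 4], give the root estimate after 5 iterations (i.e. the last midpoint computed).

midpoint 3: p = 5 > 0 → [2, 3]
midpoint 2.5: p = 1 > 0 → [2, 2.5]
midpoint 2.25: p = -0.625 < 0 → [2.25, 2.5]
midpoint 2.375: p = 0.1562 > 0 → [2.25, 2.375]
midpoint 2.3125: p = -0.2422 < 0 → [2.3125, 2.375]

2.3125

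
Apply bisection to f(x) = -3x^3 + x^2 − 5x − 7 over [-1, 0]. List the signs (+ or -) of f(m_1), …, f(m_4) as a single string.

--+-

midpoint -0.5: f = -3.875 < 0 → [-1, -0.5]
midpoint -0.75: f = -1.421875 < 0 → [-1, -0.75]
midpoint -0.875: f = 0.150391 > 0 → [-0.875, -0.75]
midpoint -0.8125: f = -0.6682 < 0 → [-0.875, -0.8125]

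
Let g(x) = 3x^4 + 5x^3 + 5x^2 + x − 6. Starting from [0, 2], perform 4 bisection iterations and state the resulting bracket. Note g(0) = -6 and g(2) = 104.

g(1) = 8 > 0, so the root lies in [0, 1]
g(0.5) = -3.4375 < 0, so the root lies in [0.5, 1]
g(0.75) = 0.621094 > 0, so the root lies in [0.5, 0.75]
g(0.625) = -1.7434 < 0, so the root lies in [0.625, 0.75]

[0.625, 0.75]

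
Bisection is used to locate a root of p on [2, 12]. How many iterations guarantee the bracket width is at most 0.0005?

Width after n steps is 10/2^n. Need 2^n ≥ 10/0.0005 = 20000.
2^14 = 16384 < 20000 ≤ 2^15 = 32768, so n = 15.

15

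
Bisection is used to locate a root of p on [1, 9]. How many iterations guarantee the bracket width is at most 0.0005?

14

Width after n steps is 8/2^n. Need 2^n ≥ 8/0.0005 = 16000.
2^13 = 8192 < 16000 ≤ 2^14 = 16384, so n = 14.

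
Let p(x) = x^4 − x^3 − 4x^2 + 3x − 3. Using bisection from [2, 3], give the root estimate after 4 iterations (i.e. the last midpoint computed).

2.4375

p(2.5) = 2.9375 > 0, so the root lies in [2, 2.5]
p(2.25) = -2.261719 < 0, so the root lies in [2.25, 2.5]
p(2.375) = -0.017334 < 0, so the root lies in [2.375, 2.5]
p(2.4375) = 1.365 > 0, so the root lies in [2.375, 2.4375]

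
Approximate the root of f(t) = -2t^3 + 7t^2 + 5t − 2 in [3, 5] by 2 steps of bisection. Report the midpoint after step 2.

4.5

t = 4 gives f = 2, positive; keep [4, 5]
t = 4.5 gives f = -20, negative; keep [4, 4.5]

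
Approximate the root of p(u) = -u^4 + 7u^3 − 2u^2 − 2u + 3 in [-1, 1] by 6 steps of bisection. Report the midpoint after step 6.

midpoint 0: p = 3 > 0 → [-1, 0]
midpoint -0.5: p = 2.5625 > 0 → [-1, -0.5]
midpoint -0.75: p = 0.105469 > 0 → [-1, -0.75]
midpoint -0.875: p = -2.0569 < 0 → [-0.875, -0.75]
midpoint -0.8125: p = -0.8858 < 0 → [-0.8125, -0.75]
midpoint -0.78125: p = -0.3686 < 0 → [-0.78125, -0.75]

-0.78125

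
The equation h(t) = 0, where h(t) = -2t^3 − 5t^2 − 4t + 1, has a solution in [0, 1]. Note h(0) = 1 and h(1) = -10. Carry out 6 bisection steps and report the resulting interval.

[0.1875, 0.203125]

h(0.5) = -2.5 < 0, so the root lies in [0, 0.5]
h(0.25) = -0.34375 < 0, so the root lies in [0, 0.25]
h(0.125) = 0.417969 > 0, so the root lies in [0.125, 0.25]
h(0.1875) = 0.061 > 0, so the root lies in [0.1875, 0.25]
h(0.21875) = -0.1352 < 0, so the root lies in [0.1875, 0.21875]
h(0.203125) = -0.0356 < 0, so the root lies in [0.1875, 0.203125]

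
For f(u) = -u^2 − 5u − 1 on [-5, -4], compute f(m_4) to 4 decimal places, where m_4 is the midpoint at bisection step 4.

u = -4.5 gives f = 1.25, positive; keep [-5, -4.5]
u = -4.75 gives f = 0.1875, positive; keep [-5, -4.75]
u = -4.875 gives f = -0.390625, negative; keep [-4.875, -4.75]
u = -4.8125 gives f = -0.0977, negative; keep [-4.8125, -4.75]

-0.0977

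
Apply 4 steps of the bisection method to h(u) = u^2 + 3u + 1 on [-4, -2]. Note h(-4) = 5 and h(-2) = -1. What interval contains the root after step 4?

midpoint -3: h = 1 > 0 → [-3, -2]
midpoint -2.5: h = -0.25 < 0 → [-3, -2.5]
midpoint -2.75: h = 0.3125 > 0 → [-2.75, -2.5]
midpoint -2.625: h = 0.0156 > 0 → [-2.625, -2.5]

[-2.625, -2.5]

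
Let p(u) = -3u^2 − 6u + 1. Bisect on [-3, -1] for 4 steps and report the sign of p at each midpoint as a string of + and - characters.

u = -2 gives p = 1, positive; keep [-3, -2]
u = -2.5 gives p = -2.75, negative; keep [-2.5, -2]
u = -2.25 gives p = -0.6875, negative; keep [-2.25, -2]
u = -2.125 gives p = 0.2031, positive; keep [-2.25, -2.125]

+--+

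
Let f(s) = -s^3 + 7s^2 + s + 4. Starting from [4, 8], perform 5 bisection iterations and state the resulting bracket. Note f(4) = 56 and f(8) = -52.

[7.125, 7.25]

m = 6, f(m) = 46 (+); new bracket [6, 8]
m = 7, f(m) = 11 (+); new bracket [7, 8]
m = 7.5, f(m) = -16.625 (−); new bracket [7, 7.5]
m = 7.25, f(m) = -1.8906 (−); new bracket [7, 7.25]
m = 7.125, f(m) = 4.7793 (+); new bracket [7.125, 7.25]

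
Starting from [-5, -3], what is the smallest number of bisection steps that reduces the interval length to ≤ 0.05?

6

Width after n steps is 2/2^n. Need 2^n ≥ 2/0.05 = 40.
2^5 = 32 < 40 ≤ 2^6 = 64, so n = 6.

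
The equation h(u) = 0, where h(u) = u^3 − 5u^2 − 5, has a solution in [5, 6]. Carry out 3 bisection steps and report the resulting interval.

[5.125, 5.25]

m = 5.5, h(m) = 10.125 (+); new bracket [5, 5.5]
m = 5.25, h(m) = 1.890625 (+); new bracket [5, 5.25]
m = 5.125, h(m) = -1.716797 (−); new bracket [5.125, 5.25]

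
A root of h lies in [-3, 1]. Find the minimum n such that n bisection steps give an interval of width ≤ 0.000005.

20

Width after n steps is 4/2^n. Need 2^n ≥ 4/0.000005 = 800000.
2^19 = 524288 < 800000 ≤ 2^20 = 1048576, so n = 20.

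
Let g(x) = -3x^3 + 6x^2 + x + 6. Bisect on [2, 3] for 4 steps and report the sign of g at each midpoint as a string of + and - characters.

-+++

m = 2.5, g(m) = -0.875 (−); new bracket [2, 2.5]
m = 2.25, g(m) = 4.453125 (+); new bracket [2.25, 2.5]
m = 2.375, g(m) = 2.029297 (+); new bracket [2.375, 2.5]
m = 2.4375, g(m) = 0.6394 (+); new bracket [2.4375, 2.5]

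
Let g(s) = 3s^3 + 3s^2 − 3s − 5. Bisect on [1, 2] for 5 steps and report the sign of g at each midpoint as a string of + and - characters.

midpoint 1.5: g = 7.375 > 0 → [1, 1.5]
midpoint 1.25: g = 1.796875 > 0 → [1, 1.25]
midpoint 1.125: g = -0.306641 < 0 → [1.125, 1.25]
midpoint 1.1875: g = 0.6917 > 0 → [1.125, 1.1875]
midpoint 1.15625: g = 0.1794 > 0 → [1.125, 1.15625]

++-++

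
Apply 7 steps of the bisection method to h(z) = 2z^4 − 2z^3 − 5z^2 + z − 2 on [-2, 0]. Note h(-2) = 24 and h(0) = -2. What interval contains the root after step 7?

h(-1) = -4 < 0, so the root lies in [-2, -1]
h(-1.5) = 2.125 > 0, so the root lies in [-1.5, -1]
h(-1.25) = -2.273438 < 0, so the root lies in [-1.5, -1.25]
h(-1.375) = -0.48 < 0, so the root lies in [-1.5, -1.375]
h(-1.4375) = 0.7115 > 0, so the root lies in [-1.4375, -1.375]
h(-1.40625) = 0.0892 > 0, so the root lies in [-1.40625, -1.375]
h(-1.390625) = -0.2019 < 0, so the root lies in [-1.40625, -1.390625]

[-1.40625, -1.390625]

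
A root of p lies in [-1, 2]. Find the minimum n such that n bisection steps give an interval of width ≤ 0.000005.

20

Width after n steps is 3/2^n. Need 2^n ≥ 3/0.000005 = 600000.
2^19 = 524288 < 600000 ≤ 2^20 = 1048576, so n = 20.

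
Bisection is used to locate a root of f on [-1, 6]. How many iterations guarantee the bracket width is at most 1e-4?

Width after n steps is 7/2^n. Need 2^n ≥ 7/1e-4 = 70000.
2^16 = 65536 < 70000 ≤ 2^17 = 131072, so n = 17.

17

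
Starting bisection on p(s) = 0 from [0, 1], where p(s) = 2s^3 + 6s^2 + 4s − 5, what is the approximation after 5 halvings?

0.59375

s = 0.5 gives p = -1.25, negative; keep [0.5, 1]
s = 0.75 gives p = 2.21875, positive; keep [0.5, 0.75]
s = 0.625 gives p = 0.332031, positive; keep [0.5, 0.625]
s = 0.5625 gives p = -0.4956, negative; keep [0.5625, 0.625]
s = 0.59375 gives p = -0.0911, negative; keep [0.59375, 0.625]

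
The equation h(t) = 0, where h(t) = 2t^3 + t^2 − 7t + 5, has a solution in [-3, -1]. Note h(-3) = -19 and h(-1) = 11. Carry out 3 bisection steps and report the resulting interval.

[-2.5, -2.25]

m = -2, h(m) = 7 (+); new bracket [-3, -2]
m = -2.5, h(m) = -2.5 (−); new bracket [-2.5, -2]
m = -2.25, h(m) = 3.03125 (+); new bracket [-2.5, -2.25]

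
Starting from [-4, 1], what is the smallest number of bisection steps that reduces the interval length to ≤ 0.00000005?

Width after n steps is 5/2^n. Need 2^n ≥ 5/0.00000005 = 100000000.
2^26 = 67108864 < 100000000 ≤ 2^27 = 134217728, so n = 27.

27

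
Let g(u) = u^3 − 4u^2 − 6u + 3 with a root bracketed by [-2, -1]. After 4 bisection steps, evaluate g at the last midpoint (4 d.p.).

u = -1.5 gives g = -0.375, negative; keep [-1.5, -1]
u = -1.25 gives g = 2.296875, positive; keep [-1.5, -1.25]
u = -1.375 gives g = 1.087891, positive; keep [-1.5, -1.375]
u = -1.4375 gives g = 0.3889, positive; keep [-1.5, -1.4375]

0.3889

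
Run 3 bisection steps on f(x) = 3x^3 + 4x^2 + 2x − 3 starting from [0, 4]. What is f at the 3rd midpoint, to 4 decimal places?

m = 2, f(m) = 41 (+); new bracket [0, 2]
m = 1, f(m) = 6 (+); new bracket [0, 1]
m = 0.5, f(m) = -0.625 (−); new bracket [0.5, 1]

-0.6250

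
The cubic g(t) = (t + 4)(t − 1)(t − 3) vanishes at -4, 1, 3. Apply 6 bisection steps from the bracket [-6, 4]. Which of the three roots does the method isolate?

-4

g(-1) = 24 > 0, so the root lies in [-6, -1]
g(-3.5) = 14.625 > 0, so the root lies in [-6, -3.5]
g(-4.75) = -33.421875 < 0, so the root lies in [-4.75, -3.5]
g(-4.125) = -4.5645 < 0, so the root lies in [-4.125, -3.5]
g(-3.8125) = 6.1472 > 0, so the root lies in [-4.125, -3.8125]
g(-3.96875) = 1.0821 > 0, so the root lies in [-4.125, -3.96875]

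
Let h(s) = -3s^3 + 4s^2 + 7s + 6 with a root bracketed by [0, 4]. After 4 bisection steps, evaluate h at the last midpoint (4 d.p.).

-6.8906

s = 2 gives h = 12, positive; keep [2, 4]
s = 3 gives h = -18, negative; keep [2, 3]
s = 2.5 gives h = 1.625, positive; keep [2.5, 3]
s = 2.75 gives h = -6.8906, negative; keep [2.5, 2.75]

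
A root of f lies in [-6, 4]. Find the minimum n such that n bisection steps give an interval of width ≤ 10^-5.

Width after n steps is 10/2^n. Need 2^n ≥ 10/10^-5 = 1000000.
2^19 = 524288 < 1000000 ≤ 2^20 = 1048576, so n = 20.

20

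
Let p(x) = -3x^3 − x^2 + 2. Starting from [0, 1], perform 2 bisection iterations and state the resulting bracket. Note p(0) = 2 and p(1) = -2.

[0.75, 1]

midpoint 0.5: p = 1.375 > 0 → [0.5, 1]
midpoint 0.75: p = 0.171875 > 0 → [0.75, 1]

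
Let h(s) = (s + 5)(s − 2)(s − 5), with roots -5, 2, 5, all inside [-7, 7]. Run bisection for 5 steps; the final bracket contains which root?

midpoint 0: h = 50 > 0 → [-7, 0]
midpoint -3.5: h = 70.125 > 0 → [-7, -3.5]
midpoint -5.25: h = -18.578125 < 0 → [-5.25, -3.5]
midpoint -4.375: h = 37.3535 > 0 → [-5.25, -4.375]
midpoint -4.8125: h = 12.5339 > 0 → [-5.25, -4.8125]

-5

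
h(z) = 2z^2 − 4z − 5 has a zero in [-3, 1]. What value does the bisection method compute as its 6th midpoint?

-0.8125

z = -1 gives h = 1, positive; keep [-1, 1]
z = 0 gives h = -5, negative; keep [-1, 0]
z = -0.5 gives h = -2.5, negative; keep [-1, -0.5]
z = -0.75 gives h = -0.875, negative; keep [-1, -0.75]
z = -0.875 gives h = 0.0312, positive; keep [-0.875, -0.75]
z = -0.8125 gives h = -0.4297, negative; keep [-0.875, -0.8125]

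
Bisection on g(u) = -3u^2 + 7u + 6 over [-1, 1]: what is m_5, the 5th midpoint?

midpoint 0: g = 6 > 0 → [-1, 0]
midpoint -0.5: g = 1.75 > 0 → [-1, -0.5]
midpoint -0.75: g = -0.9375 < 0 → [-0.75, -0.5]
midpoint -0.625: g = 0.4531 > 0 → [-0.75, -0.625]
midpoint -0.6875: g = -0.2305 < 0 → [-0.6875, -0.625]

-0.6875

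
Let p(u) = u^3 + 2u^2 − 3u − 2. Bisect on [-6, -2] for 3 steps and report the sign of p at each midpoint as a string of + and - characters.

u = -4 gives p = -22, negative; keep [-4, -2]
u = -3 gives p = -2, negative; keep [-3, -2]
u = -2.5 gives p = 2.375, positive; keep [-3, -2.5]

--+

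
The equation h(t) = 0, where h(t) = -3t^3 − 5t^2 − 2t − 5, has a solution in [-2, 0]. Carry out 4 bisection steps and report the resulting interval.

[-1.875, -1.75]

midpoint -1: h = -5 < 0 → [-2, -1]
midpoint -1.5: h = -3.125 < 0 → [-2, -1.5]
midpoint -1.75: h = -0.734375 < 0 → [-2, -1.75]
midpoint -1.875: h = 0.9473 > 0 → [-1.875, -1.75]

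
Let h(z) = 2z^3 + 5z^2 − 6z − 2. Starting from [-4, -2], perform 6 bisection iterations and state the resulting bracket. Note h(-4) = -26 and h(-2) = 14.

[-3.34375, -3.3125]

z = -3 gives h = 7, positive; keep [-4, -3]
z = -3.5 gives h = -5.5, negative; keep [-3.5, -3]
z = -3.25 gives h = 1.65625, positive; keep [-3.5, -3.25]
z = -3.375 gives h = -1.6836, negative; keep [-3.375, -3.25]
z = -3.3125 gives h = 0.0444, positive; keep [-3.375, -3.3125]
z = -3.34375 gives h = -0.8049, negative; keep [-3.34375, -3.3125]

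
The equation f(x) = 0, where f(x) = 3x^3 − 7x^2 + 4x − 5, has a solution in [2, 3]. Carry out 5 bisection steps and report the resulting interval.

[2.0625, 2.09375]

x = 2.5 gives f = 8.125, positive; keep [2, 2.5]
x = 2.25 gives f = 2.734375, positive; keep [2, 2.25]
x = 2.125 gives f = 0.677734, positive; keep [2, 2.125]
x = 2.0625 gives f = -0.2063, negative; keep [2.0625, 2.125]
x = 2.09375 gives f = 0.2242, positive; keep [2.0625, 2.09375]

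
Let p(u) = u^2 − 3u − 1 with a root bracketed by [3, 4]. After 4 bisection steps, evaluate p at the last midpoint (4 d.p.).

u = 3.5 gives p = 0.75, positive; keep [3, 3.5]
u = 3.25 gives p = -0.1875, negative; keep [3.25, 3.5]
u = 3.375 gives p = 0.265625, positive; keep [3.25, 3.375]
u = 3.3125 gives p = 0.0352, positive; keep [3.25, 3.3125]

0.0352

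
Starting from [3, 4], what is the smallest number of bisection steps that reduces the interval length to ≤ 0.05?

Width after n steps is 1/2^n. Need 2^n ≥ 1/0.05 = 20.
2^4 = 16 < 20 ≤ 2^5 = 32, so n = 5.

5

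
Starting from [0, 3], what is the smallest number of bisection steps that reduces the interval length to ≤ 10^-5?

19

Width after n steps is 3/2^n. Need 2^n ≥ 3/10^-5 = 300000.
2^18 = 262144 < 300000 ≤ 2^19 = 524288, so n = 19.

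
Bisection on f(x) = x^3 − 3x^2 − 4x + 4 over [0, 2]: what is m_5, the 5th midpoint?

0.6875

m = 1, f(m) = -2 (−); new bracket [0, 1]
m = 0.5, f(m) = 1.375 (+); new bracket [0.5, 1]
m = 0.75, f(m) = -0.265625 (−); new bracket [0.5, 0.75]
m = 0.625, f(m) = 0.5723 (+); new bracket [0.625, 0.75]
m = 0.6875, f(m) = 0.157 (+); new bracket [0.6875, 0.75]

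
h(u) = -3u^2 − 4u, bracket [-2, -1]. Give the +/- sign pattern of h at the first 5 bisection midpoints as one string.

-+-+-

u = -1.5 gives h = -0.75, negative; keep [-1.5, -1]
u = -1.25 gives h = 0.3125, positive; keep [-1.5, -1.25]
u = -1.375 gives h = -0.171875, negative; keep [-1.375, -1.25]
u = -1.3125 gives h = 0.082, positive; keep [-1.375, -1.3125]
u = -1.34375 gives h = -0.042, negative; keep [-1.34375, -1.3125]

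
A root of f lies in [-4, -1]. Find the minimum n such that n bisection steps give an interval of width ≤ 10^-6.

22

Width after n steps is 3/2^n. Need 2^n ≥ 3/10^-6 = 3000000.
2^21 = 2097152 < 3000000 ≤ 2^22 = 4194304, so n = 22.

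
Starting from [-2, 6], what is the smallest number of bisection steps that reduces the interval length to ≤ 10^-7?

Width after n steps is 8/2^n. Need 2^n ≥ 8/10^-7 = 80000000.
2^26 = 67108864 < 80000000 ≤ 2^27 = 134217728, so n = 27.

27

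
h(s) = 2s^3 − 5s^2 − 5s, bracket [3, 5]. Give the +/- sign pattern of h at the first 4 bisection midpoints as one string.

++-+

h(4) = 28 > 0, so the root lies in [3, 4]
h(3.5) = 7 > 0, so the root lies in [3, 3.5]
h(3.25) = -0.40625 < 0, so the root lies in [3.25, 3.5]
h(3.375) = 3.0586 > 0, so the root lies in [3.25, 3.375]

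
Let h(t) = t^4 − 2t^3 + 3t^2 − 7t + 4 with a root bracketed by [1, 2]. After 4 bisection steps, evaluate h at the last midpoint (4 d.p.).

m = 1.5, h(m) = -1.4375 (−); new bracket [1.5, 2]
m = 1.75, h(m) = -0.402344 (−); new bracket [1.75, 2]
m = 1.875, h(m) = 0.5979 (+); new bracket [1.75, 1.875]
m = 1.8125, h(m) = 0.0515 (+); new bracket [1.75, 1.8125]

0.0515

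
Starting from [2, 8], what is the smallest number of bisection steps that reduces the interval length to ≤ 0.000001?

23

Width after n steps is 6/2^n. Need 2^n ≥ 6/0.000001 = 6000000.
2^22 = 4194304 < 6000000 ≤ 2^23 = 8388608, so n = 23.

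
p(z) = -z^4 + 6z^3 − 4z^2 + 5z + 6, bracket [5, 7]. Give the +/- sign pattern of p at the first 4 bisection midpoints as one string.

--++

z = 6 gives p = -108, negative; keep [5, 6]
z = 5.5 gives p = -4.3125, negative; keep [5, 5.5]
z = 5.25 gives p = 30.527344, positive; keep [5.25, 5.5]
z = 5.375 gives p = 14.3669, positive; keep [5.375, 5.5]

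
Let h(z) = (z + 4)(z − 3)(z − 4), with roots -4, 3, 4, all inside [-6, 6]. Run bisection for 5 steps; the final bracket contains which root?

-4

h(0) = 48 > 0, so the root lies in [-6, 0]
h(-3) = 42 > 0, so the root lies in [-6, -3]
h(-4.5) = -31.875 < 0, so the root lies in [-4.5, -3]
h(-3.75) = 13.0781 > 0, so the root lies in [-4.5, -3.75]
h(-4.125) = -7.2363 < 0, so the root lies in [-4.125, -3.75]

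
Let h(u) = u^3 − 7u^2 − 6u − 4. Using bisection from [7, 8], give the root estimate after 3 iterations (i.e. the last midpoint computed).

7.875

u = 7.5 gives h = -20.875, negative; keep [7.5, 8]
u = 7.75 gives h = -5.453125, negative; keep [7.75, 8]
u = 7.875 gives h = 3.013672, positive; keep [7.75, 7.875]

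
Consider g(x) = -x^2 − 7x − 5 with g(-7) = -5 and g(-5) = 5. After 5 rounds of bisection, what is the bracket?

g(-6) = 1 > 0, so the root lies in [-7, -6]
g(-6.5) = -1.75 < 0, so the root lies in [-6.5, -6]
g(-6.25) = -0.3125 < 0, so the root lies in [-6.25, -6]
g(-6.125) = 0.3594 > 0, so the root lies in [-6.25, -6.125]
g(-6.1875) = 0.0273 > 0, so the root lies in [-6.25, -6.1875]

[-6.25, -6.1875]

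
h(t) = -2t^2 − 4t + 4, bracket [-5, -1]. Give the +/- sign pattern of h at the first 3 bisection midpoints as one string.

-++

m = -3, h(m) = -2 (−); new bracket [-3, -1]
m = -2, h(m) = 4 (+); new bracket [-3, -2]
m = -2.5, h(m) = 1.5 (+); new bracket [-3, -2.5]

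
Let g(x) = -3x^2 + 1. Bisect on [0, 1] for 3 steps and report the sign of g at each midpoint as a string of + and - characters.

x = 0.5 gives g = 0.25, positive; keep [0.5, 1]
x = 0.75 gives g = -0.6875, negative; keep [0.5, 0.75]
x = 0.625 gives g = -0.171875, negative; keep [0.5, 0.625]

+--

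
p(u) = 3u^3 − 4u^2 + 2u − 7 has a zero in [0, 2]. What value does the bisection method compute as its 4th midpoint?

1.625

p(1) = -6 < 0, so the root lies in [1, 2]
p(1.5) = -2.875 < 0, so the root lies in [1.5, 2]
p(1.75) = 0.328125 > 0, so the root lies in [1.5, 1.75]
p(1.625) = -1.4395 < 0, so the root lies in [1.625, 1.75]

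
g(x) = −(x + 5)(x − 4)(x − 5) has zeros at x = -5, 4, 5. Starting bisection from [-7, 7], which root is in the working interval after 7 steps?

-5

m = 0, g(m) = -100 (−); new bracket [-7, 0]
m = -3.5, g(m) = -95.625 (−); new bracket [-7, -3.5]
m = -5.25, g(m) = 23.703125 (+); new bracket [-5.25, -3.5]
m = -4.375, g(m) = -49.0723 (−); new bracket [-5.25, -4.375]
m = -4.8125, g(m) = -16.2136 (−); new bracket [-5.25, -4.8125]
m = -5.03125, g(m) = 2.8311 (+); new bracket [-5.03125, -4.8125]
m = -4.921875, g(m) = -6.9158 (−); new bracket [-5.03125, -4.921875]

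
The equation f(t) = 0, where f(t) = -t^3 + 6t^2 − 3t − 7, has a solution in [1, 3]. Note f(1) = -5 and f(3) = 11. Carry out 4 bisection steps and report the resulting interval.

[1.625, 1.75]

midpoint 2: f = 3 > 0 → [1, 2]
midpoint 1.5: f = -1.375 < 0 → [1.5, 2]
midpoint 1.75: f = 0.765625 > 0 → [1.5, 1.75]
midpoint 1.625: f = -0.3223 < 0 → [1.625, 1.75]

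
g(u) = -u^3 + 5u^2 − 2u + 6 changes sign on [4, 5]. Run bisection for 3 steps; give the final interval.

[4.75, 4.875]

midpoint 4.5: g = 7.125 > 0 → [4.5, 5]
midpoint 4.75: g = 2.140625 > 0 → [4.75, 5]
midpoint 4.875: g = -0.779297 < 0 → [4.75, 4.875]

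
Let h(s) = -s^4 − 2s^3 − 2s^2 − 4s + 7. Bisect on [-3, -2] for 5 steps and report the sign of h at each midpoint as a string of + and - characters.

s = -2.5 gives h = -3.3125, negative; keep [-2.5, -2]
s = -2.25 gives h = 3.027344, positive; keep [-2.5, -2.25]
s = -2.375 gives h = 0.195068, positive; keep [-2.5, -2.375]
s = -2.4375 gives h = -1.4688, negative; keep [-2.4375, -2.375]
s = -2.40625 gives h = -0.6151, negative; keep [-2.40625, -2.375]

-++--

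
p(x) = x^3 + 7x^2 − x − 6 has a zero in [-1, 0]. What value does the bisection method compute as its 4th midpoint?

-0.9375

midpoint -0.5: p = -3.875 < 0 → [-1, -0.5]
midpoint -0.75: p = -1.734375 < 0 → [-1, -0.75]
midpoint -0.875: p = -0.435547 < 0 → [-1, -0.875]
midpoint -0.9375: p = 0.2659 > 0 → [-0.9375, -0.875]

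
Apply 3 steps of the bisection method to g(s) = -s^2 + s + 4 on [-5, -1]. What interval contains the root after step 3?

[-2, -1.5]

midpoint -3: g = -8 < 0 → [-3, -1]
midpoint -2: g = -2 < 0 → [-2, -1]
midpoint -1.5: g = 0.25 > 0 → [-2, -1.5]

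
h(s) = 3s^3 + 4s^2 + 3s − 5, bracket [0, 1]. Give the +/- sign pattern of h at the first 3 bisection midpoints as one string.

m = 0.5, h(m) = -2.125 (−); new bracket [0.5, 1]
m = 0.75, h(m) = 0.765625 (+); new bracket [0.5, 0.75]
m = 0.625, h(m) = -0.830078 (−); new bracket [0.625, 0.75]

-+-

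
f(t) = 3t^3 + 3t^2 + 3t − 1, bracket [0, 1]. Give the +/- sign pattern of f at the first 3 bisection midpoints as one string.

+-+

m = 0.5, f(m) = 1.625 (+); new bracket [0, 0.5]
m = 0.25, f(m) = -0.015625 (−); new bracket [0.25, 0.5]
m = 0.375, f(m) = 0.705078 (+); new bracket [0.25, 0.375]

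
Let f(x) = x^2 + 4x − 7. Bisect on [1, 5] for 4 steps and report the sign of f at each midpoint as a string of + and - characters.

x = 3 gives f = 14, positive; keep [1, 3]
x = 2 gives f = 5, positive; keep [1, 2]
x = 1.5 gives f = 1.25, positive; keep [1, 1.5]
x = 1.25 gives f = -0.4375, negative; keep [1.25, 1.5]

+++-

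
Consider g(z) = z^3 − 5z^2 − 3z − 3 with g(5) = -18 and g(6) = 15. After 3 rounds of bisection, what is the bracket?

m = 5.5, g(m) = -4.375 (−); new bracket [5.5, 6]
m = 5.75, g(m) = 4.546875 (+); new bracket [5.5, 5.75]
m = 5.625, g(m) = -0.099609 (−); new bracket [5.625, 5.75]

[5.625, 5.75]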